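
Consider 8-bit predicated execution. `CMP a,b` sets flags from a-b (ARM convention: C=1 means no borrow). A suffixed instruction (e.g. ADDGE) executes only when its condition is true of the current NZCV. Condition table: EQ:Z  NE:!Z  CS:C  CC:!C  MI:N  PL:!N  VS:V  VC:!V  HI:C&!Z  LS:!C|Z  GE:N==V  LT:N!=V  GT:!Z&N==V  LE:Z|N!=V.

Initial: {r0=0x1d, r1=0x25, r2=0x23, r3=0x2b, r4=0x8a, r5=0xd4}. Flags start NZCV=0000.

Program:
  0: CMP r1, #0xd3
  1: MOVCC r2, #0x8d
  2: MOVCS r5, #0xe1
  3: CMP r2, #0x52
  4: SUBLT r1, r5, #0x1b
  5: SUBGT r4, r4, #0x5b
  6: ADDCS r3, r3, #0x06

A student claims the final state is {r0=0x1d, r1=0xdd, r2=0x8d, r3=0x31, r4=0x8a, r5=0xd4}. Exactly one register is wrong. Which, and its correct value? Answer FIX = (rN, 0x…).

FIX = (r1, 0xb9)

[0] flags=0000 → (cmp)
[1] flags=0000 CC?T → r2=0x8d
[2] flags=0000 CS?F → skip
[3] flags=0011 → (cmp)
[4] flags=0011 LT?T → r1=0xb9
[5] flags=0011 GT?F → skip
[6] flags=0011 CS?T → r3=0x31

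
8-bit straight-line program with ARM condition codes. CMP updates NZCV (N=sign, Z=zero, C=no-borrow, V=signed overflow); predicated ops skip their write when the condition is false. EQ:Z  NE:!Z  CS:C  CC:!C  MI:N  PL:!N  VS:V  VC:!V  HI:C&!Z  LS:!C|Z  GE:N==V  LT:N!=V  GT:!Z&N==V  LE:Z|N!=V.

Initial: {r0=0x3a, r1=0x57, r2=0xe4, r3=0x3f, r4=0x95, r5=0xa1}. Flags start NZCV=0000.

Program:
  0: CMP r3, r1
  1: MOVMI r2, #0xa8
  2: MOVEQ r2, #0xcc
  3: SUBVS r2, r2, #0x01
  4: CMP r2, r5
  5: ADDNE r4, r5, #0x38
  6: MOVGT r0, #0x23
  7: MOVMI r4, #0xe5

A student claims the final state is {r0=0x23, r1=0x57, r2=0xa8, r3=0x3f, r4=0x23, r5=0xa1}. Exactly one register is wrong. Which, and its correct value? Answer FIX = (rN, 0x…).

0: ✓ CMP  NZCV=1000
1: ✓ MOVMI  r2←0xa8
2: · MOVEQ
3: · SUBVS
4: ✓ CMP  NZCV=0010
5: ✓ ADDNE  r4←0xd9
6: ✓ MOVGT  r0←0x23
7: · MOVMI

FIX = (r4, 0xd9)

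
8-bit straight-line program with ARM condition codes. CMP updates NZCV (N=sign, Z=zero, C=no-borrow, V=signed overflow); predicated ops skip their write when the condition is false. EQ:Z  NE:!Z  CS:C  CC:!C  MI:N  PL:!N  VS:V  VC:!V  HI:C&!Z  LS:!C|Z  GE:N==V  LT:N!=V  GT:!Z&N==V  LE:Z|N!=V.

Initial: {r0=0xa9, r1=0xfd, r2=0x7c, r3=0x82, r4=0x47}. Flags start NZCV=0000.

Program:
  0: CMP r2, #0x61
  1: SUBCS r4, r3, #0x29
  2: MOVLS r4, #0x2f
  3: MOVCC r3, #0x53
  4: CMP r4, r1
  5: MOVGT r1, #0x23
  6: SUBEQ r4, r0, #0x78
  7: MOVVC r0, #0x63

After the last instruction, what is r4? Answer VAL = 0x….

VAL = 0x59

[0] flags=0010 → (cmp)
[1] flags=0010 CS?T → r4=0x59
[2] flags=0010 LS?F → skip
[3] flags=0010 CC?F → skip
[4] flags=0000 → (cmp)
[5] flags=0000 GT?T → r1=0x23
[6] flags=0000 EQ?F → skip
[7] flags=0000 VC?T → r0=0x63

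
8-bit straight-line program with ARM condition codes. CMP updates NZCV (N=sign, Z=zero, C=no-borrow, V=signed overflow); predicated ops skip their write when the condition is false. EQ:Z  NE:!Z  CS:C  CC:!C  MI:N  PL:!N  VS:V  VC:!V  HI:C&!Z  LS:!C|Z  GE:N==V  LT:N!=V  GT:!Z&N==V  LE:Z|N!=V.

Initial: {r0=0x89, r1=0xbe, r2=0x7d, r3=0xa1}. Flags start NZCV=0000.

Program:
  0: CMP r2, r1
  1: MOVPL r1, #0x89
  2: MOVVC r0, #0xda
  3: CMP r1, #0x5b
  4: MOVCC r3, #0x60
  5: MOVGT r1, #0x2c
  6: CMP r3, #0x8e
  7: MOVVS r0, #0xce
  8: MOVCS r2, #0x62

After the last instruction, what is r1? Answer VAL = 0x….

0: ✓ CMP  NZCV=1001
1: · MOVPL
2: · MOVVC
3: ✓ CMP  NZCV=0011
4: · MOVCC
5: · MOVGT
6: ✓ CMP  NZCV=0010
7: · MOVVS
8: ✓ MOVCS  r2←0x62

VAL = 0xbe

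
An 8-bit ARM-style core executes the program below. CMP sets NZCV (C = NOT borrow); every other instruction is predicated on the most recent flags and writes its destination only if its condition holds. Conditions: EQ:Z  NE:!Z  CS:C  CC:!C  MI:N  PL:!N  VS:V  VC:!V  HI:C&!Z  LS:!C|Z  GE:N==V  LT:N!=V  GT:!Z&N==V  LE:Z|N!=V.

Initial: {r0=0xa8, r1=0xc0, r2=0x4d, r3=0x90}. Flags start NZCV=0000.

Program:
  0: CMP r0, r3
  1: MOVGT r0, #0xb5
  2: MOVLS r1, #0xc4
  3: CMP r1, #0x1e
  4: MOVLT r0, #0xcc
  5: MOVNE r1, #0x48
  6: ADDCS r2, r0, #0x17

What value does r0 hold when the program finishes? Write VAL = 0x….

[0] flags=0010 → (cmp)
[1] flags=0010 GT?T → r0=0xb5
[2] flags=0010 LS?F → skip
[3] flags=1010 → (cmp)
[4] flags=1010 LT?T → r0=0xcc
[5] flags=1010 NE?T → r1=0x48
[6] flags=1010 CS?T → r2=0xe3

VAL = 0xcc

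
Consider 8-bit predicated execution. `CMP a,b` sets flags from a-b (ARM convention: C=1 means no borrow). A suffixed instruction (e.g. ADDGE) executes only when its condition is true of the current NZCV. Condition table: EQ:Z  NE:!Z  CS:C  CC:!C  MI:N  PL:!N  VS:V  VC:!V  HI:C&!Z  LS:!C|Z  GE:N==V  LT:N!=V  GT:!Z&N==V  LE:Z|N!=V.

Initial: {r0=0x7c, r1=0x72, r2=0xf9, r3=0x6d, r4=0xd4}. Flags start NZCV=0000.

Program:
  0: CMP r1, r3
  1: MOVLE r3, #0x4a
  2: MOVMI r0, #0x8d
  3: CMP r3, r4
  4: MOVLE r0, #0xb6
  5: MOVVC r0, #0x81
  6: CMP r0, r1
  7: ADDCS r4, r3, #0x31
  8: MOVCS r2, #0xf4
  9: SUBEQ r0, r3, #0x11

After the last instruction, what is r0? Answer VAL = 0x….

VAL = 0x7c

[0] flags=0010 → (cmp)
[1] flags=0010 LE?F → skip
[2] flags=0010 MI?F → skip
[3] flags=1001 → (cmp)
[4] flags=1001 LE?F → skip
[5] flags=1001 VC?F → skip
[6] flags=0010 → (cmp)
[7] flags=0010 CS?T → r4=0x9e
[8] flags=0010 CS?T → r2=0xf4
[9] flags=0010 EQ?F → skip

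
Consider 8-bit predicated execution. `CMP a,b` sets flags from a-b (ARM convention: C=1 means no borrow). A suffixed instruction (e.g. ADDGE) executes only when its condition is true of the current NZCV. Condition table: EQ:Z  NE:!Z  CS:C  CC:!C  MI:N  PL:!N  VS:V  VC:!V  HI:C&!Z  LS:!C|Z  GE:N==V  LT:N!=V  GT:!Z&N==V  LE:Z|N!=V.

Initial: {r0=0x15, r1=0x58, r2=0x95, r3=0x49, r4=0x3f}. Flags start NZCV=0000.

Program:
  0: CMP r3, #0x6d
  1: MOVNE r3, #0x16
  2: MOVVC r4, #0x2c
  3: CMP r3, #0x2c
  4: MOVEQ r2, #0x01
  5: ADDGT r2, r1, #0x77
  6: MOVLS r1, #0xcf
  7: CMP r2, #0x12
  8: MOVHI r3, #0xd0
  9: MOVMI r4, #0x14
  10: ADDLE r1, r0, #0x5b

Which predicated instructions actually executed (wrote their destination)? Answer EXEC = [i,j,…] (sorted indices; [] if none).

0: ✓ CMP  NZCV=1000
1: ✓ MOVNE  r3←0x16
2: ✓ MOVVC  r4←0x2c
3: ✓ CMP  NZCV=1000
4: · MOVEQ
5: · ADDGT
6: ✓ MOVLS  r1←0xcf
7: ✓ CMP  NZCV=1010
8: ✓ MOVHI  r3←0xd0
9: ✓ MOVMI  r4←0x14
10: ✓ ADDLE  r1←0x70

EXEC = [1,2,6,8,9,10]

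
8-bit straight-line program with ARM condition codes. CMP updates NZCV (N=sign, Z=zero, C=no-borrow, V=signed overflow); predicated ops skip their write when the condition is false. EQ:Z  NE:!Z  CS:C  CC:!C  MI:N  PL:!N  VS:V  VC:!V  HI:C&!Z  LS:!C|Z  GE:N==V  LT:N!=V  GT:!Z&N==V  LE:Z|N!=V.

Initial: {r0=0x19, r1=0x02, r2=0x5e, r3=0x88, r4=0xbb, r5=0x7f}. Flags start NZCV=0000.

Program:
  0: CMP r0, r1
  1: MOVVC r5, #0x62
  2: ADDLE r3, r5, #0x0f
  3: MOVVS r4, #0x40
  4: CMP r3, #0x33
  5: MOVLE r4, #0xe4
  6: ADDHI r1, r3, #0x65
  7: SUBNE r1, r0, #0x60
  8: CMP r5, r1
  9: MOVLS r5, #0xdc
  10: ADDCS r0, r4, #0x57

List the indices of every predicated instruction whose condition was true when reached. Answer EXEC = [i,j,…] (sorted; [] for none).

0: ✓ CMP  NZCV=0010
1: ✓ MOVVC  r5←0x62
2: · ADDLE
3: · MOVVS
4: ✓ CMP  NZCV=0011
5: ✓ MOVLE  r4←0xe4
6: ✓ ADDHI  r1←0xed
7: ✓ SUBNE  r1←0xb9
8: ✓ CMP  NZCV=1001
9: ✓ MOVLS  r5←0xdc
10: · ADDCS

EXEC = [1,5,6,7,9]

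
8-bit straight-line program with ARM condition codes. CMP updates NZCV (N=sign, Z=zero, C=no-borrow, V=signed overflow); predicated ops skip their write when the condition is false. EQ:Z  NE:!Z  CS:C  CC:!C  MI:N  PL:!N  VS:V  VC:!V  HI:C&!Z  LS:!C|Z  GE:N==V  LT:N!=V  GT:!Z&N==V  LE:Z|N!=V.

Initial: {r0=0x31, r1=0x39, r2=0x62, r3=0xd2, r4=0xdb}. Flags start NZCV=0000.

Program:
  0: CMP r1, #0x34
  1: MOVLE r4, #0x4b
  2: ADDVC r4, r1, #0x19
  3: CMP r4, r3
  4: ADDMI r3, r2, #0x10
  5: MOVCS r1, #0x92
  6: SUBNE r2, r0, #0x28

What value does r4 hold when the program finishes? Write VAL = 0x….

VAL = 0x52

[0] flags=0010 → (cmp)
[1] flags=0010 LE?F → skip
[2] flags=0010 VC?T → r4=0x52
[3] flags=1001 → (cmp)
[4] flags=1001 MI?T → r3=0x72
[5] flags=1001 CS?F → skip
[6] flags=1001 NE?T → r2=0x09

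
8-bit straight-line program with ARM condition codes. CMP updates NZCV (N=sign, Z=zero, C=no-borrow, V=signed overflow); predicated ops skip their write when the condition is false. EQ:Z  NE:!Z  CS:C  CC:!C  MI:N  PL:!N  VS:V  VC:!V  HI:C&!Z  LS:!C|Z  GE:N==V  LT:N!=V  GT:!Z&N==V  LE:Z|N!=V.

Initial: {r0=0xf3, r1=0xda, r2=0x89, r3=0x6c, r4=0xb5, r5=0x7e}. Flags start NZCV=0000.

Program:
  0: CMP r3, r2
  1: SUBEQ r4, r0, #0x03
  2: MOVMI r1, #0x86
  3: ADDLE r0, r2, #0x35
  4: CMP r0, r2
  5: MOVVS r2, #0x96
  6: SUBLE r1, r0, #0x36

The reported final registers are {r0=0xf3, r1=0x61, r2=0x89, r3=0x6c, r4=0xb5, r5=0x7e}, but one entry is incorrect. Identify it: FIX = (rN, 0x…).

0: ✓ CMP  NZCV=1001
1: · SUBEQ
2: ✓ MOVMI  r1←0x86
3: · ADDLE
4: ✓ CMP  NZCV=0010
5: · MOVVS
6: · SUBLE

FIX = (r1, 0x86)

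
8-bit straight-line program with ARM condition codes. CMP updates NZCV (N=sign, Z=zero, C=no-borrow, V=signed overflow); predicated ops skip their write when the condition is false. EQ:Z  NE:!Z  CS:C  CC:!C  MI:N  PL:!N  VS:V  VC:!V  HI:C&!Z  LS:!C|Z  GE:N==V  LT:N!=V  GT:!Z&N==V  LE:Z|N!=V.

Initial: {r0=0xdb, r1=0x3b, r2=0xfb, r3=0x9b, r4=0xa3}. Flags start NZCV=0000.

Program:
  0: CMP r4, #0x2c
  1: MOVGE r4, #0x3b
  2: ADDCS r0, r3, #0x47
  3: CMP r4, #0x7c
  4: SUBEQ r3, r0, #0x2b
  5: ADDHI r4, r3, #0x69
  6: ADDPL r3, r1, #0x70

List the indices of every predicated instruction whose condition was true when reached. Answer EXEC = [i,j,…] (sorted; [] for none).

EXEC = [2,5,6]

0: ✓ CMP  NZCV=0011
1: · MOVGE
2: ✓ ADDCS  r0←0xe2
3: ✓ CMP  NZCV=0011
4: · SUBEQ
5: ✓ ADDHI  r4←0x04
6: ✓ ADDPL  r3←0xab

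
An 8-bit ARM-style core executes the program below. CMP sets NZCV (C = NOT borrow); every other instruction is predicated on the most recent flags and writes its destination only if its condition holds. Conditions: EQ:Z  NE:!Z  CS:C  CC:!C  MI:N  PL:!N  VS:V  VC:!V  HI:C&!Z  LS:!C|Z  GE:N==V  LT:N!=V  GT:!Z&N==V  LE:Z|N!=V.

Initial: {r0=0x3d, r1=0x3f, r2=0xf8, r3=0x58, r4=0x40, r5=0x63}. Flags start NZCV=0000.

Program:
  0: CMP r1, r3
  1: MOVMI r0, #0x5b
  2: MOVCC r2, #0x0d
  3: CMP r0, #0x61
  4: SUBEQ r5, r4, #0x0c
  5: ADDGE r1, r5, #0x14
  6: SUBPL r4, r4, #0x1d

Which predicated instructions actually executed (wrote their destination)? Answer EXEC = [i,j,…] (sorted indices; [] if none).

EXEC = [1,2]

[0] flags=1000 → (cmp)
[1] flags=1000 MI?T → r0=0x5b
[2] flags=1000 CC?T → r2=0x0d
[3] flags=1000 → (cmp)
[4] flags=1000 EQ?F → skip
[5] flags=1000 GE?F → skip
[6] flags=1000 PL?F → skip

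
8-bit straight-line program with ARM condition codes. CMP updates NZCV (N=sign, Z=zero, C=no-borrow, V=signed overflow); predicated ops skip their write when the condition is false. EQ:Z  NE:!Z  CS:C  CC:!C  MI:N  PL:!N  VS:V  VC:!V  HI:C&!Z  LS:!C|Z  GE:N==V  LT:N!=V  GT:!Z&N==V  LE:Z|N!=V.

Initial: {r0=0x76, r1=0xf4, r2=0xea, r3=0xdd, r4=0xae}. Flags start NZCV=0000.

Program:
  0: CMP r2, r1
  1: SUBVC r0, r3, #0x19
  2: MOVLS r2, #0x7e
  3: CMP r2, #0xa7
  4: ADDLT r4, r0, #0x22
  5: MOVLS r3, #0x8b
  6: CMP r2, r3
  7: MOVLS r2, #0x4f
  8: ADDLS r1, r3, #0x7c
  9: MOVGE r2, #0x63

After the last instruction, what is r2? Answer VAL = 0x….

VAL = 0x63

[0] flags=1000 → (cmp)
[1] flags=1000 VC?T → r0=0xc4
[2] flags=1000 LS?T → r2=0x7e
[3] flags=1001 → (cmp)
[4] flags=1001 LT?F → skip
[5] flags=1001 LS?T → r3=0x8b
[6] flags=1001 → (cmp)
[7] flags=1001 LS?T → r2=0x4f
[8] flags=1001 LS?T → r1=0x07
[9] flags=1001 GE?T → r2=0x63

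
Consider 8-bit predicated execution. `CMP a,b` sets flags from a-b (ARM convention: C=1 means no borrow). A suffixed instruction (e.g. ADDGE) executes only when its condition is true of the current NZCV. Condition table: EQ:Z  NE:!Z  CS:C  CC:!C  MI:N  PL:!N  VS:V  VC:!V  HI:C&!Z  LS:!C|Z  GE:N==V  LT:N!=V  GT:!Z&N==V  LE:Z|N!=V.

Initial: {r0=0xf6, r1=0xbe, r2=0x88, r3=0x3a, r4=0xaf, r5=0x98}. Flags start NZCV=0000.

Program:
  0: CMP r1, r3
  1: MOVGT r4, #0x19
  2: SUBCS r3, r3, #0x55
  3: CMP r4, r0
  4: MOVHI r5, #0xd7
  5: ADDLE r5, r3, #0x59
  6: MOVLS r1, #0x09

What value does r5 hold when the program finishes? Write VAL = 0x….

0: ✓ CMP  NZCV=1010
1: · MOVGT
2: ✓ SUBCS  r3←0xe5
3: ✓ CMP  NZCV=1000
4: · MOVHI
5: ✓ ADDLE  r5←0x3e
6: ✓ MOVLS  r1←0x09

VAL = 0x3e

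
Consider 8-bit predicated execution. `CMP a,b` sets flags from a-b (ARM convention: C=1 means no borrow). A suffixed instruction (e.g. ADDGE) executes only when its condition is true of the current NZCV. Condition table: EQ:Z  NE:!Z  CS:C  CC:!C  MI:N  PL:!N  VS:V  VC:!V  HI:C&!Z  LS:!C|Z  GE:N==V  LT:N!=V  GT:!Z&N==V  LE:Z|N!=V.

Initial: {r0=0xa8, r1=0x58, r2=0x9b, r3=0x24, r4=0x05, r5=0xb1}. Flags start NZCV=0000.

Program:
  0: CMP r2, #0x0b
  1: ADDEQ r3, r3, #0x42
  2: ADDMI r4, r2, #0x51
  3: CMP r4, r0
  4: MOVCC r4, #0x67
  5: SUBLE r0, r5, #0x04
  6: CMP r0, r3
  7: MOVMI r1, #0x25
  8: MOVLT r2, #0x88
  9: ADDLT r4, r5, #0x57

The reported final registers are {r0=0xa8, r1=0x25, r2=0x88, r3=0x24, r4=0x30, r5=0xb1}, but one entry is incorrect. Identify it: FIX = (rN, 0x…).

FIX = (r4, 0x08)

0: ✓ CMP  NZCV=1010
1: · ADDEQ
2: ✓ ADDMI  r4←0xec
3: ✓ CMP  NZCV=0010
4: · MOVCC
5: · SUBLE
6: ✓ CMP  NZCV=1010
7: ✓ MOVMI  r1←0x25
8: ✓ MOVLT  r2←0x88
9: ✓ ADDLT  r4←0x08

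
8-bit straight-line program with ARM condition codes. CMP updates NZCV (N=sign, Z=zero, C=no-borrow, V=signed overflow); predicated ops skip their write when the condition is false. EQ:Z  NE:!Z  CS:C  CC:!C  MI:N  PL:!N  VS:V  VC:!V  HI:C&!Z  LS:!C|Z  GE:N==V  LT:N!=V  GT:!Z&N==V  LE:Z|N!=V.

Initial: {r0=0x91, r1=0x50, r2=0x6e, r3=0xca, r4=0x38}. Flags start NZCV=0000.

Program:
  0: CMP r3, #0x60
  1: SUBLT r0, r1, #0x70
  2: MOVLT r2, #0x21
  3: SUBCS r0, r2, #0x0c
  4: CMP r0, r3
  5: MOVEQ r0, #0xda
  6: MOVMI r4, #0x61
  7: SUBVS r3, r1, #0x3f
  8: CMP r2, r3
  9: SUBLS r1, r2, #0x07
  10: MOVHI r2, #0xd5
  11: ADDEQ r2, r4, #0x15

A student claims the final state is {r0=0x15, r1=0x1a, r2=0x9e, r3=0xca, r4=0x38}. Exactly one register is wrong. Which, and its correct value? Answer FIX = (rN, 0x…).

0: ✓ CMP  NZCV=0011
1: ✓ SUBLT  r0←0xe0
2: ✓ MOVLT  r2←0x21
3: ✓ SUBCS  r0←0x15
4: ✓ CMP  NZCV=0000
5: · MOVEQ
6: · MOVMI
7: · SUBVS
8: ✓ CMP  NZCV=0000
9: ✓ SUBLS  r1←0x1a
10: · MOVHI
11: · ADDEQ

FIX = (r2, 0x21)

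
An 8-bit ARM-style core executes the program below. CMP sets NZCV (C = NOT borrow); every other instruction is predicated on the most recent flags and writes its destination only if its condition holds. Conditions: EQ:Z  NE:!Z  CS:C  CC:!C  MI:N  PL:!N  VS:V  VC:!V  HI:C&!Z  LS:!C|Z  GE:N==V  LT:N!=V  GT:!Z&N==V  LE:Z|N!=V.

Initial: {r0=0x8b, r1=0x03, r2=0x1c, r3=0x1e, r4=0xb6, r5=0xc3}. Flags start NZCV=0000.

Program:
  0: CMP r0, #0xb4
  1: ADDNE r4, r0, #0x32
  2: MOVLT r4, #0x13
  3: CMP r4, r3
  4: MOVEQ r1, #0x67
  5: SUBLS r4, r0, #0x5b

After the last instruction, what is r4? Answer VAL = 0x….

VAL = 0x30

0: ✓ CMP  NZCV=1000
1: ✓ ADDNE  r4←0xbd
2: ✓ MOVLT  r4←0x13
3: ✓ CMP  NZCV=1000
4: · MOVEQ
5: ✓ SUBLS  r4←0x30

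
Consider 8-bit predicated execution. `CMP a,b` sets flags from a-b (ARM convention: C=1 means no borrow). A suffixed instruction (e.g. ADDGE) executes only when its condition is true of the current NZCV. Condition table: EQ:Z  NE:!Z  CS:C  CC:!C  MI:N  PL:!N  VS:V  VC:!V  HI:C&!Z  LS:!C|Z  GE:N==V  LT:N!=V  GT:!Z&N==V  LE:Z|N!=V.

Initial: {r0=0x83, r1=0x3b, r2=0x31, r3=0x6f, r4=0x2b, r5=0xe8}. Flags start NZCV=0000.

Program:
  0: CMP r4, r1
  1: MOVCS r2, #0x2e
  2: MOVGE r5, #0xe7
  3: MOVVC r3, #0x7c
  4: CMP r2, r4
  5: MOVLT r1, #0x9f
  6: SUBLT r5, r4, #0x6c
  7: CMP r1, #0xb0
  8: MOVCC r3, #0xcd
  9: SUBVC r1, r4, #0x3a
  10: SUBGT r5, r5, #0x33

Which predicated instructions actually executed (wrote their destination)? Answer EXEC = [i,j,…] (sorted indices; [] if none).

EXEC = [3,8,10]

0: ✓ CMP  NZCV=1000
1: · MOVCS
2: · MOVGE
3: ✓ MOVVC  r3←0x7c
4: ✓ CMP  NZCV=0010
5: · MOVLT
6: · SUBLT
7: ✓ CMP  NZCV=1001
8: ✓ MOVCC  r3←0xcd
9: · SUBVC
10: ✓ SUBGT  r5←0xb5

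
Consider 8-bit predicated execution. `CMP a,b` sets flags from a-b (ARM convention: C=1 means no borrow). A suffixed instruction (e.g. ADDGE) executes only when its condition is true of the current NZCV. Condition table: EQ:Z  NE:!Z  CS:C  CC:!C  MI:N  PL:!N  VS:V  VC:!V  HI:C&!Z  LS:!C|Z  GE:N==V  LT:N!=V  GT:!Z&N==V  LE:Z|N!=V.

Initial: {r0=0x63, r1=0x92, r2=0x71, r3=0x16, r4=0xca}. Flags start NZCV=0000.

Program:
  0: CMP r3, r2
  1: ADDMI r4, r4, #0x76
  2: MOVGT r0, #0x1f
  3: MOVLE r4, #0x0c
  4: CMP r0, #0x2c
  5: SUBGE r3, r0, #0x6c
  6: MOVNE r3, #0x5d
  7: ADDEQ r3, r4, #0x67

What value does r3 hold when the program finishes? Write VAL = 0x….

VAL = 0x5d

[0] flags=1000 → (cmp)
[1] flags=1000 MI?T → r4=0x40
[2] flags=1000 GT?F → skip
[3] flags=1000 LE?T → r4=0x0c
[4] flags=0010 → (cmp)
[5] flags=0010 GE?T → r3=0xf7
[6] flags=0010 NE?T → r3=0x5d
[7] flags=0010 EQ?F → skip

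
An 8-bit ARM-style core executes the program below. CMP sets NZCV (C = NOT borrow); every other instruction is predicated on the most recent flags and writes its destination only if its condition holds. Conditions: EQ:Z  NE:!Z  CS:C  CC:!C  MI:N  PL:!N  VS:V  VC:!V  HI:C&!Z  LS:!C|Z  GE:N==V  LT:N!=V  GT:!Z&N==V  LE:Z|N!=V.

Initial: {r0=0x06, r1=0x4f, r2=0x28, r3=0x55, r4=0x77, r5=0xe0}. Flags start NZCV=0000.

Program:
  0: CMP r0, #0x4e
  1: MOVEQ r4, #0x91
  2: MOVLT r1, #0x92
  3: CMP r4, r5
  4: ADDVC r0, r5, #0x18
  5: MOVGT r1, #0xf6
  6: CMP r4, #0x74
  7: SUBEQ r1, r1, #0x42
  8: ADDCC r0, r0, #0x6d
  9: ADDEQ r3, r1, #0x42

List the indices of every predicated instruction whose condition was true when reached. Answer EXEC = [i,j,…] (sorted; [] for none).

0: ✓ CMP  NZCV=1000
1: · MOVEQ
2: ✓ MOVLT  r1←0x92
3: ✓ CMP  NZCV=1001
4: · ADDVC
5: ✓ MOVGT  r1←0xf6
6: ✓ CMP  NZCV=0010
7: · SUBEQ
8: · ADDCC
9: · ADDEQ

EXEC = [2,5]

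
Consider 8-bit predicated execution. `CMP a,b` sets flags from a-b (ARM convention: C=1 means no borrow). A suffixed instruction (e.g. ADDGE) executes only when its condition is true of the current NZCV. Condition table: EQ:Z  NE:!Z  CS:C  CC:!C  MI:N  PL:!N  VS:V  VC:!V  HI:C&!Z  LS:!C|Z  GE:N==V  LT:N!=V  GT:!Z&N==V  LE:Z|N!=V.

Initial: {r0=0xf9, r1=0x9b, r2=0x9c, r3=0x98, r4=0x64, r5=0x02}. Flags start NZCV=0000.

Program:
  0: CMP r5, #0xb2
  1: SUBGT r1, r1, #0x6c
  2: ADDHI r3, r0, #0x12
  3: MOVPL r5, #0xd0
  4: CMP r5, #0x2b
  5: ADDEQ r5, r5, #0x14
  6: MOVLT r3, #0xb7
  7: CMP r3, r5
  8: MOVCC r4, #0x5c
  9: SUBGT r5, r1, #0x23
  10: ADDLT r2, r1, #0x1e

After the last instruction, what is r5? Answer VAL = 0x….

0: ✓ CMP  NZCV=0000
1: ✓ SUBGT  r1←0x2f
2: · ADDHI
3: ✓ MOVPL  r5←0xd0
4: ✓ CMP  NZCV=1010
5: · ADDEQ
6: ✓ MOVLT  r3←0xb7
7: ✓ CMP  NZCV=1000
8: ✓ MOVCC  r4←0x5c
9: · SUBGT
10: ✓ ADDLT  r2←0x4d

VAL = 0xd0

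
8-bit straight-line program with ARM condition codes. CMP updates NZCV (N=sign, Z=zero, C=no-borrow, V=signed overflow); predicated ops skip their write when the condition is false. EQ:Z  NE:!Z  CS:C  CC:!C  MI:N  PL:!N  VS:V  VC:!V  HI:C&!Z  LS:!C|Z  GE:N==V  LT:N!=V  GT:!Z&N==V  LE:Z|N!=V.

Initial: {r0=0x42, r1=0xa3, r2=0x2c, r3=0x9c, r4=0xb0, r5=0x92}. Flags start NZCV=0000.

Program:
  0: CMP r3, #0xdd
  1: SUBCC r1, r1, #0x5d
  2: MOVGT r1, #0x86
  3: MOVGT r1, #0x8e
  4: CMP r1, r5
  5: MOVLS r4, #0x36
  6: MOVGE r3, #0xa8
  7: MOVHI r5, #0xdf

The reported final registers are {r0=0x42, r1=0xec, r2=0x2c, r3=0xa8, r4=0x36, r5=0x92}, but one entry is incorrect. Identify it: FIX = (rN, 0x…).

FIX = (r1, 0x46)

0: ✓ CMP  NZCV=1000
1: ✓ SUBCC  r1←0x46
2: · MOVGT
3: · MOVGT
4: ✓ CMP  NZCV=1001
5: ✓ MOVLS  r4←0x36
6: ✓ MOVGE  r3←0xa8
7: · MOVHI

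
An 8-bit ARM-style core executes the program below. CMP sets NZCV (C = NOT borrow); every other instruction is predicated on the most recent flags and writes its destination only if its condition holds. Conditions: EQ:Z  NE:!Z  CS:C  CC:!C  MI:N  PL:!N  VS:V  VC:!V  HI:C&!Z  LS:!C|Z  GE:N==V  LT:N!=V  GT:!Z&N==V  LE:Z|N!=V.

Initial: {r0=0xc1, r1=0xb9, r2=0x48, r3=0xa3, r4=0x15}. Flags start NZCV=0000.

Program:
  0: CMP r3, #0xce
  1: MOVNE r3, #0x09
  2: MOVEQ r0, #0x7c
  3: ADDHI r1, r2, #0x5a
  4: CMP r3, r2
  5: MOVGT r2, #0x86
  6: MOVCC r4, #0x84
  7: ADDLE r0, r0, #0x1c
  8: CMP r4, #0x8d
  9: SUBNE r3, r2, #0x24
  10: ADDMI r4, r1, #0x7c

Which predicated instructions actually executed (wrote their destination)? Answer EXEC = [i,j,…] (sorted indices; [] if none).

[0] flags=1000 → (cmp)
[1] flags=1000 NE?T → r3=0x09
[2] flags=1000 EQ?F → skip
[3] flags=1000 HI?F → skip
[4] flags=1000 → (cmp)
[5] flags=1000 GT?F → skip
[6] flags=1000 CC?T → r4=0x84
[7] flags=1000 LE?T → r0=0xdd
[8] flags=1000 → (cmp)
[9] flags=1000 NE?T → r3=0x24
[10] flags=1000 MI?T → r4=0x35

EXEC = [1,6,7,9,10]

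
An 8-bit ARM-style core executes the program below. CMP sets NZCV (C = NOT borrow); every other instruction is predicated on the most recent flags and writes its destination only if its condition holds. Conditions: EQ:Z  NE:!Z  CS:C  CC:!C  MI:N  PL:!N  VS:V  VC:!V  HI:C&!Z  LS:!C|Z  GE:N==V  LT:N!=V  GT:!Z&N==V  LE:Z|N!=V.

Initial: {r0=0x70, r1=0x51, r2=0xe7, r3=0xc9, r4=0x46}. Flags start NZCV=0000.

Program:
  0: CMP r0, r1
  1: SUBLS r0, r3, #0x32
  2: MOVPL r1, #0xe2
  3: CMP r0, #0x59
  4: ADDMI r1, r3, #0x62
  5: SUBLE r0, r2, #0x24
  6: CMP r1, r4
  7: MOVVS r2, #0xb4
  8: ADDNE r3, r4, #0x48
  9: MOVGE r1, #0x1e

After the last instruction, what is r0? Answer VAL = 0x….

VAL = 0x70

[0] flags=0010 → (cmp)
[1] flags=0010 LS?F → skip
[2] flags=0010 PL?T → r1=0xe2
[3] flags=0010 → (cmp)
[4] flags=0010 MI?F → skip
[5] flags=0010 LE?F → skip
[6] flags=1010 → (cmp)
[7] flags=1010 VS?F → skip
[8] flags=1010 NE?T → r3=0x8e
[9] flags=1010 GE?F → skip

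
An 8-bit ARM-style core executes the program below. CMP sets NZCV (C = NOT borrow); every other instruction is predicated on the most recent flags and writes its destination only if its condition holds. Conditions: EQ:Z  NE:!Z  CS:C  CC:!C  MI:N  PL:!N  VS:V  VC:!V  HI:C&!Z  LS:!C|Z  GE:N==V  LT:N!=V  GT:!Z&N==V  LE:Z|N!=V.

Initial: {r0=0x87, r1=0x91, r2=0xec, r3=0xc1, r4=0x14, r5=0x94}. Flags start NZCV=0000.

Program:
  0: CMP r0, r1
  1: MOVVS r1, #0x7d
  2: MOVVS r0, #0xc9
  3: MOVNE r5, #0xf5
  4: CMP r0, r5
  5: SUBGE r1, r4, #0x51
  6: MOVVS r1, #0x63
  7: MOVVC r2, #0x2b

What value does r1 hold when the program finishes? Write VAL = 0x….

0: ✓ CMP  NZCV=1000
1: · MOVVS
2: · MOVVS
3: ✓ MOVNE  r5←0xf5
4: ✓ CMP  NZCV=1000
5: · SUBGE
6: · MOVVS
7: ✓ MOVVC  r2←0x2b

VAL = 0x91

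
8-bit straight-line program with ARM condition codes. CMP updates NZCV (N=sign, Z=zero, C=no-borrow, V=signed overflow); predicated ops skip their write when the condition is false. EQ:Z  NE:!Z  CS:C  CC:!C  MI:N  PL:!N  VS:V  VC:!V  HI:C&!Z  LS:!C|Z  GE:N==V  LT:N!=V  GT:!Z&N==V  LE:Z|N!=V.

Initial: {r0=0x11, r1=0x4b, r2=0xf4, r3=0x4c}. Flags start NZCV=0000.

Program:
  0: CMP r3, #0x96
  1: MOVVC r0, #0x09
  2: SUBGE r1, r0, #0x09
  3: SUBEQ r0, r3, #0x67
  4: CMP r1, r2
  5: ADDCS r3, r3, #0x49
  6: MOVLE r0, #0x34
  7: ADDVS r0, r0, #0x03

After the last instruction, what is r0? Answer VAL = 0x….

[0] flags=1001 → (cmp)
[1] flags=1001 VC?F → skip
[2] flags=1001 GE?T → r1=0x08
[3] flags=1001 EQ?F → skip
[4] flags=0000 → (cmp)
[5] flags=0000 CS?F → skip
[6] flags=0000 LE?F → skip
[7] flags=0000 VS?F → skip

VAL = 0x11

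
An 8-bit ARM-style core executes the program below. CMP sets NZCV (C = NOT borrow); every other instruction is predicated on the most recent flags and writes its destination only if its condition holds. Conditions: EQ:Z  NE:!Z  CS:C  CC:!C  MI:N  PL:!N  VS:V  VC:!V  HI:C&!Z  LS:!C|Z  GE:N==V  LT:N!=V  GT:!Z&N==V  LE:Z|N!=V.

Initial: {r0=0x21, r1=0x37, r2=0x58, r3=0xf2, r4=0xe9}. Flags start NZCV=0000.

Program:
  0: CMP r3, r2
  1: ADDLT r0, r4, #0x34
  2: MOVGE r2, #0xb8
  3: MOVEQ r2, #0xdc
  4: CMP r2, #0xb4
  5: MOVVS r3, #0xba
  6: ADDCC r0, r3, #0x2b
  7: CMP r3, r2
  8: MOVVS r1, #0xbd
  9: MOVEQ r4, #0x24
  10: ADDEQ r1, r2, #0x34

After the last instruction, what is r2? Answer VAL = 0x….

VAL = 0x58

0: ✓ CMP  NZCV=1010
1: ✓ ADDLT  r0←0x1d
2: · MOVGE
3: · MOVEQ
4: ✓ CMP  NZCV=1001
5: ✓ MOVVS  r3←0xba
6: ✓ ADDCC  r0←0xe5
7: ✓ CMP  NZCV=0011
8: ✓ MOVVS  r1←0xbd
9: · MOVEQ
10: · ADDEQ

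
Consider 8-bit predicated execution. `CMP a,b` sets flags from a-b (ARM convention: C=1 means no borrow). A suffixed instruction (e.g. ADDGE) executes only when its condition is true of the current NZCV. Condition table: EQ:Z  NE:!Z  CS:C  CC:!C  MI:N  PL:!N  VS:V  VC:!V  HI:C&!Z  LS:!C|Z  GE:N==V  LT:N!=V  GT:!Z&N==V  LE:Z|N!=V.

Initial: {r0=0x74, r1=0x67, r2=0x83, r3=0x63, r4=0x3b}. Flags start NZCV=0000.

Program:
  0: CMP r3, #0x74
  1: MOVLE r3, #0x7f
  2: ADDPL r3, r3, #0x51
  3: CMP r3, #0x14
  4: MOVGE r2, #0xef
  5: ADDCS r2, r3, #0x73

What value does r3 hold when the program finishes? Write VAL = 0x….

[0] flags=1000 → (cmp)
[1] flags=1000 LE?T → r3=0x7f
[2] flags=1000 PL?F → skip
[3] flags=0010 → (cmp)
[4] flags=0010 GE?T → r2=0xef
[5] flags=0010 CS?T → r2=0xf2

VAL = 0x7f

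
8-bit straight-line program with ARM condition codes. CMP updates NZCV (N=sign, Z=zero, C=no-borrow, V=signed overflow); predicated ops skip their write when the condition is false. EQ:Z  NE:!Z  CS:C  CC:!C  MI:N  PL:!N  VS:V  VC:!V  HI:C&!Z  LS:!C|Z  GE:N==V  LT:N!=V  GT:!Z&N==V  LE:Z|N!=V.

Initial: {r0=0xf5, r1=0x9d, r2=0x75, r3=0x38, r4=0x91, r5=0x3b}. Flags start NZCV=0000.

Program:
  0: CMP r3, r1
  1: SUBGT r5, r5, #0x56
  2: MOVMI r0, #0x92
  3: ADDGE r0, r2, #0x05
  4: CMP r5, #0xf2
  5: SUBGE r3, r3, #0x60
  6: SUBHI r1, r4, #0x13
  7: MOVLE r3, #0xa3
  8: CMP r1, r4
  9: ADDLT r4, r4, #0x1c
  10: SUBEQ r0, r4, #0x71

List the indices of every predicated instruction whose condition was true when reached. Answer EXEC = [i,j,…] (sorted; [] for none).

0: ✓ CMP  NZCV=1001
1: ✓ SUBGT  r5←0xe5
2: ✓ MOVMI  r0←0x92
3: ✓ ADDGE  r0←0x7a
4: ✓ CMP  NZCV=1000
5: · SUBGE
6: · SUBHI
7: ✓ MOVLE  r3←0xa3
8: ✓ CMP  NZCV=0010
9: · ADDLT
10: · SUBEQ

EXEC = [1,2,3,7]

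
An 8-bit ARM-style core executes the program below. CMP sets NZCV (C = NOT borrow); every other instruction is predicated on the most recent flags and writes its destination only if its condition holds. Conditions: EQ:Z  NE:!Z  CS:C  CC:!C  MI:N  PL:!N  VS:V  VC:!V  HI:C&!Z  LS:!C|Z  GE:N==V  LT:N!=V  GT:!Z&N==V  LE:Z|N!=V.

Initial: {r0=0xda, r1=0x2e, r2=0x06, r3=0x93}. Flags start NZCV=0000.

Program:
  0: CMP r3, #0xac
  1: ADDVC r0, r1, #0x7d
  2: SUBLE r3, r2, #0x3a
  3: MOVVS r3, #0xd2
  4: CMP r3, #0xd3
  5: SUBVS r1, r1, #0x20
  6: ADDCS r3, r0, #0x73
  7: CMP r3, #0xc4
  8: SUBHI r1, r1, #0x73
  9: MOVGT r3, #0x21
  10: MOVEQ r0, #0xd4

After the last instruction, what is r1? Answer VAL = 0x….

VAL = 0xbb

0: ✓ CMP  NZCV=1000
1: ✓ ADDVC  r0←0xab
2: ✓ SUBLE  r3←0xcc
3: · MOVVS
4: ✓ CMP  NZCV=1000
5: · SUBVS
6: · ADDCS
7: ✓ CMP  NZCV=0010
8: ✓ SUBHI  r1←0xbb
9: ✓ MOVGT  r3←0x21
10: · MOVEQ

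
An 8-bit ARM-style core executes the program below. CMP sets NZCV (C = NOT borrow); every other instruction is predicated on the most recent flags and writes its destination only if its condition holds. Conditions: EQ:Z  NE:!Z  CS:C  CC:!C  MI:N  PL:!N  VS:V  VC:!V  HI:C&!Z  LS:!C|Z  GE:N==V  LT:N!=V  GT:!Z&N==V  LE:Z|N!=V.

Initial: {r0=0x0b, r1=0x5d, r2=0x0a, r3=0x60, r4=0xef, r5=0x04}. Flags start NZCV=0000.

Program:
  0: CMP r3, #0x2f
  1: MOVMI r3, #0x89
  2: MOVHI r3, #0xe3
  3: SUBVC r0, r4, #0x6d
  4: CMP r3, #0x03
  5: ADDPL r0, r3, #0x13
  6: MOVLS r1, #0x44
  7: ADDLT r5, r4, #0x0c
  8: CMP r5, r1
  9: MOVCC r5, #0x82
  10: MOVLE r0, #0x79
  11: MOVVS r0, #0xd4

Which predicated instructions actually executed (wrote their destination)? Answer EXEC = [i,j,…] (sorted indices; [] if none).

[0] flags=0010 → (cmp)
[1] flags=0010 MI?F → skip
[2] flags=0010 HI?T → r3=0xe3
[3] flags=0010 VC?T → r0=0x82
[4] flags=1010 → (cmp)
[5] flags=1010 PL?F → skip
[6] flags=1010 LS?F → skip
[7] flags=1010 LT?T → r5=0xfb
[8] flags=1010 → (cmp)
[9] flags=1010 CC?F → skip
[10] flags=1010 LE?T → r0=0x79
[11] flags=1010 VS?F → skip

EXEC = [2,3,7,10]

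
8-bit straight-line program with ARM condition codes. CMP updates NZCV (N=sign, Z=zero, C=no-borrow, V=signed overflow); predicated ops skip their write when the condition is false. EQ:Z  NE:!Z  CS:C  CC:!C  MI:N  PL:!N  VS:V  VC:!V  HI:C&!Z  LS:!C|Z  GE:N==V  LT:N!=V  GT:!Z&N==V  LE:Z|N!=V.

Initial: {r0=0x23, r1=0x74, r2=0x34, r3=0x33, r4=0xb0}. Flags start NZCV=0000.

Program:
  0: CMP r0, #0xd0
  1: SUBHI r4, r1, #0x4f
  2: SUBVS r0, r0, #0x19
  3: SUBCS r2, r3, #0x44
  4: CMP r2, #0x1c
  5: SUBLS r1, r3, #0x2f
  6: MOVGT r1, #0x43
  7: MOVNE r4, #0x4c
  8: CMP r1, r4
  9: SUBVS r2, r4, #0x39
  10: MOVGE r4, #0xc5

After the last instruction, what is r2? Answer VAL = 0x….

0: ✓ CMP  NZCV=0000
1: · SUBHI
2: · SUBVS
3: · SUBCS
4: ✓ CMP  NZCV=0010
5: · SUBLS
6: ✓ MOVGT  r1←0x43
7: ✓ MOVNE  r4←0x4c
8: ✓ CMP  NZCV=1000
9: · SUBVS
10: · MOVGE

VAL = 0x34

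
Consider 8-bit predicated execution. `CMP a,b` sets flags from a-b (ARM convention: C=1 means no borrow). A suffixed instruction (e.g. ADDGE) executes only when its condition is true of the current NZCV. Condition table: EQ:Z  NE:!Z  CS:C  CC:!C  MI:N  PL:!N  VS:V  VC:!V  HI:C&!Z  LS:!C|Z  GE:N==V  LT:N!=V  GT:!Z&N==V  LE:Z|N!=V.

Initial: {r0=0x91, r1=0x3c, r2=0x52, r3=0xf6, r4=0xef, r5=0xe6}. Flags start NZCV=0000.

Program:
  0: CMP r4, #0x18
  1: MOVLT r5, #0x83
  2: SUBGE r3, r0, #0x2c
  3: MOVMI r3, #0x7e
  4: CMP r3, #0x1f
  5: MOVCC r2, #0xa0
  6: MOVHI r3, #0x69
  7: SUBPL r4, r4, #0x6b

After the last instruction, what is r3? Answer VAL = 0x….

VAL = 0x69

[0] flags=1010 → (cmp)
[1] flags=1010 LT?T → r5=0x83
[2] flags=1010 GE?F → skip
[3] flags=1010 MI?T → r3=0x7e
[4] flags=0010 → (cmp)
[5] flags=0010 CC?F → skip
[6] flags=0010 HI?T → r3=0x69
[7] flags=0010 PL?T → r4=0x84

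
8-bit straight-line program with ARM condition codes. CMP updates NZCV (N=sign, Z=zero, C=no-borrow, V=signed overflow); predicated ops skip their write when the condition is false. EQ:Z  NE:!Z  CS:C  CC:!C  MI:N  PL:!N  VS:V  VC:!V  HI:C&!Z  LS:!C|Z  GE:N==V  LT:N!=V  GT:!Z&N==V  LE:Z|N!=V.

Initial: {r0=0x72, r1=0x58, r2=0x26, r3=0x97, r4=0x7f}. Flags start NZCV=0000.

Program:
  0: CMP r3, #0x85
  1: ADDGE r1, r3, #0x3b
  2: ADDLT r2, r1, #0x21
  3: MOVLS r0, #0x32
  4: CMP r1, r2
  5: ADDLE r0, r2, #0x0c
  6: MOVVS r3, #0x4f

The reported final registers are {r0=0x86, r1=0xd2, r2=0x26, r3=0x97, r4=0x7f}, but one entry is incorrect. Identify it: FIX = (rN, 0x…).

FIX = (r0, 0x32)

0: ✓ CMP  NZCV=0010
1: ✓ ADDGE  r1←0xd2
2: · ADDLT
3: · MOVLS
4: ✓ CMP  NZCV=1010
5: ✓ ADDLE  r0←0x32
6: · MOVVS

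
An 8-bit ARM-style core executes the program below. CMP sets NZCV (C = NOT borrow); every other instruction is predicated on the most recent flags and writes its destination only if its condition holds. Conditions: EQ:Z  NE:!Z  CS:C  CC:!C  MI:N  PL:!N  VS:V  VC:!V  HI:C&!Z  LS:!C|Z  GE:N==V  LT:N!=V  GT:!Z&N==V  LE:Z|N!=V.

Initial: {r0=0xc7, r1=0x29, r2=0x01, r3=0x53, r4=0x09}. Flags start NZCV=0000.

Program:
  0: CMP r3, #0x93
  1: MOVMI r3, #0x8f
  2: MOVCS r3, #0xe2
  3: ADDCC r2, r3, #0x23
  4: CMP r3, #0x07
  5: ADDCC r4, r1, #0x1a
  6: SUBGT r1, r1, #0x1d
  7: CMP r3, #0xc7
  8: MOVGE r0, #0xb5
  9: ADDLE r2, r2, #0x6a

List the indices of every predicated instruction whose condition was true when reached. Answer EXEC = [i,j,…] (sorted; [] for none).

EXEC = [1,3,9]

[0] flags=1001 → (cmp)
[1] flags=1001 MI?T → r3=0x8f
[2] flags=1001 CS?F → skip
[3] flags=1001 CC?T → r2=0xb2
[4] flags=1010 → (cmp)
[5] flags=1010 CC?F → skip
[6] flags=1010 GT?F → skip
[7] flags=1000 → (cmp)
[8] flags=1000 GE?F → skip
[9] flags=1000 LE?T → r2=0x1c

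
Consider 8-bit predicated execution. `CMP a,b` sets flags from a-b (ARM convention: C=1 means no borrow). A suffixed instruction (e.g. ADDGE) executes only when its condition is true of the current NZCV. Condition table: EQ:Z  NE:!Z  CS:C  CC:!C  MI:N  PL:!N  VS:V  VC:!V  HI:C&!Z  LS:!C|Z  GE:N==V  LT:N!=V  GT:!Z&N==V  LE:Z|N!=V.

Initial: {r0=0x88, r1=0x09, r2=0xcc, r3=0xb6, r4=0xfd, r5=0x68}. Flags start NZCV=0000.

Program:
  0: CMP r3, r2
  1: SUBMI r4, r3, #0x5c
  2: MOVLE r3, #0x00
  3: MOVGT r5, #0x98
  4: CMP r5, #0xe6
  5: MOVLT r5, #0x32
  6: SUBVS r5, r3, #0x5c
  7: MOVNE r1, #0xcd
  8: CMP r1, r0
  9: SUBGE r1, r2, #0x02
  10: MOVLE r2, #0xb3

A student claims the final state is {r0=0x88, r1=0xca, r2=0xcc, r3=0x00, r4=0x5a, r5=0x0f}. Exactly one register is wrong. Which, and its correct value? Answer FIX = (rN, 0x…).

[0] flags=1000 → (cmp)
[1] flags=1000 MI?T → r4=0x5a
[2] flags=1000 LE?T → r3=0x00
[3] flags=1000 GT?F → skip
[4] flags=1001 → (cmp)
[5] flags=1001 LT?F → skip
[6] flags=1001 VS?T → r5=0xa4
[7] flags=1001 NE?T → r1=0xcd
[8] flags=0010 → (cmp)
[9] flags=0010 GE?T → r1=0xca
[10] flags=0010 LE?F → skip

FIX = (r5, 0xa4)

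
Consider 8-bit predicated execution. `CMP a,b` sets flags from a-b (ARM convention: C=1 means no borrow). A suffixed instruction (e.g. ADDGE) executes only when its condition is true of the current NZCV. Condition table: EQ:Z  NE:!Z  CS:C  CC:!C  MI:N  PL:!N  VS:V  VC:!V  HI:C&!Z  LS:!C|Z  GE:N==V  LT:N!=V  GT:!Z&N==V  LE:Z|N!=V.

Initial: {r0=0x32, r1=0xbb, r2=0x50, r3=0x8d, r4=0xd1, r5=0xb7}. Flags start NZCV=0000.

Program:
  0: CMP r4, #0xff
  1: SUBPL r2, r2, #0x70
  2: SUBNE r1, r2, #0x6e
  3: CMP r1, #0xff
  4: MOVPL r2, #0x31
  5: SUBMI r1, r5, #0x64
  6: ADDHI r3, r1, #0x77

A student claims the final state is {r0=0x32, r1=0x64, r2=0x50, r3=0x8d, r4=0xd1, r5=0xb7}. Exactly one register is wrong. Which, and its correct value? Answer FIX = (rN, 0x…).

0: ✓ CMP  NZCV=1000
1: · SUBPL
2: ✓ SUBNE  r1←0xe2
3: ✓ CMP  NZCV=1000
4: · MOVPL
5: ✓ SUBMI  r1←0x53
6: · ADDHI

FIX = (r1, 0x53)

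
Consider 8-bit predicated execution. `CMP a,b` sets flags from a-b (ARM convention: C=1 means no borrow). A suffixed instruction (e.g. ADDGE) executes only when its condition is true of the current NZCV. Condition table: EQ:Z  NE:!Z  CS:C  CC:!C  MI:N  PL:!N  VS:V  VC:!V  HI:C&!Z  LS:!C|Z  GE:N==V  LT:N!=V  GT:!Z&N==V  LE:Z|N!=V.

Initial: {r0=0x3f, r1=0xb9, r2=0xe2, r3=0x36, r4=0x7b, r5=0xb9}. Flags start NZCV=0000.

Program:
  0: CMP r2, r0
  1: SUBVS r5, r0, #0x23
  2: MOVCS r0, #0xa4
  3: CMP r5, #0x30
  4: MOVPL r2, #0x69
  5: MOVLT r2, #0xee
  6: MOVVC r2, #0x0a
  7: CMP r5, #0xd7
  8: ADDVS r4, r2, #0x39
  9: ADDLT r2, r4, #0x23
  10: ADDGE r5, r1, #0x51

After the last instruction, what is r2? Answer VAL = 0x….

0: ✓ CMP  NZCV=1010
1: · SUBVS
2: ✓ MOVCS  r0←0xa4
3: ✓ CMP  NZCV=1010
4: · MOVPL
5: ✓ MOVLT  r2←0xee
6: ✓ MOVVC  r2←0x0a
7: ✓ CMP  NZCV=1000
8: · ADDVS
9: ✓ ADDLT  r2←0x9e
10: · ADDGE

VAL = 0x9e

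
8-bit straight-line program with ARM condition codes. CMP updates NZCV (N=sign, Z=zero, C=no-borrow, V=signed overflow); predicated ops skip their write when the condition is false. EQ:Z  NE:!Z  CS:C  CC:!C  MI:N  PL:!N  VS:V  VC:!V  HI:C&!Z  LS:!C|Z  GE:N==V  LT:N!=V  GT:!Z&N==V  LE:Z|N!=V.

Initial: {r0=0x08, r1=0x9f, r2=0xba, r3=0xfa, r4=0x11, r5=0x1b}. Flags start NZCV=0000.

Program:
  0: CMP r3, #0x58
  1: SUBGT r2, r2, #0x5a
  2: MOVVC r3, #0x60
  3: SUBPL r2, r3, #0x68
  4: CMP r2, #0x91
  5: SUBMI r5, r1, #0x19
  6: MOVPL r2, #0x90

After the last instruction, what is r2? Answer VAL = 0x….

VAL = 0x90

0: ✓ CMP  NZCV=1010
1: · SUBGT
2: ✓ MOVVC  r3←0x60
3: · SUBPL
4: ✓ CMP  NZCV=0010
5: · SUBMI
6: ✓ MOVPL  r2←0x90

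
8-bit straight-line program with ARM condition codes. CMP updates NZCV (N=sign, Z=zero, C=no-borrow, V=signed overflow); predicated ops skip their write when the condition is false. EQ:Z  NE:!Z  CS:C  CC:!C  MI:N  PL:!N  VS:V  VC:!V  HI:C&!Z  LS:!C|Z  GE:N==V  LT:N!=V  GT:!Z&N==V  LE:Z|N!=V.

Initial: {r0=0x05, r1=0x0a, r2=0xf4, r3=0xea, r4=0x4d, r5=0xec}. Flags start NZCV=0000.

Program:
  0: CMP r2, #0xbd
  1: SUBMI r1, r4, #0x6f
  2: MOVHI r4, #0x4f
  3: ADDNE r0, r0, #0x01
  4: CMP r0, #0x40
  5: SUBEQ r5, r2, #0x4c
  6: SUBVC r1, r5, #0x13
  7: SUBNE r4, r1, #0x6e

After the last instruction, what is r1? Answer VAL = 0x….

VAL = 0xd9

[0] flags=0010 → (cmp)
[1] flags=0010 MI?F → skip
[2] flags=0010 HI?T → r4=0x4f
[3] flags=0010 NE?T → r0=0x06
[4] flags=1000 → (cmp)
[5] flags=1000 EQ?F → skip
[6] flags=1000 VC?T → r1=0xd9
[7] flags=1000 NE?T → r4=0x6b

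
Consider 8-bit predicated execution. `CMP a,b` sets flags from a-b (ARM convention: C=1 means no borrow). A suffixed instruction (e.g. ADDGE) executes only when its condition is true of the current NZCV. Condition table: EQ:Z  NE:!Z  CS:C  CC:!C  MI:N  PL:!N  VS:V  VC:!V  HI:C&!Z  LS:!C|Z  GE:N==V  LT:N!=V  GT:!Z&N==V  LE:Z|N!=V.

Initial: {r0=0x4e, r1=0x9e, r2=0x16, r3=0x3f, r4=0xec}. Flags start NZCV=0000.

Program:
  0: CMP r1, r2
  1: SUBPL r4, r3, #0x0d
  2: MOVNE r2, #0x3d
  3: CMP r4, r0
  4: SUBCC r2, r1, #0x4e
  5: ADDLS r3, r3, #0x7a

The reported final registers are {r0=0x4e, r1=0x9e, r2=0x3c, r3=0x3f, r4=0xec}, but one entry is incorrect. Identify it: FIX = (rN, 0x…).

[0] flags=1010 → (cmp)
[1] flags=1010 PL?F → skip
[2] flags=1010 NE?T → r2=0x3d
[3] flags=1010 → (cmp)
[4] flags=1010 CC?F → skip
[5] flags=1010 LS?F → skip

FIX = (r2, 0x3d)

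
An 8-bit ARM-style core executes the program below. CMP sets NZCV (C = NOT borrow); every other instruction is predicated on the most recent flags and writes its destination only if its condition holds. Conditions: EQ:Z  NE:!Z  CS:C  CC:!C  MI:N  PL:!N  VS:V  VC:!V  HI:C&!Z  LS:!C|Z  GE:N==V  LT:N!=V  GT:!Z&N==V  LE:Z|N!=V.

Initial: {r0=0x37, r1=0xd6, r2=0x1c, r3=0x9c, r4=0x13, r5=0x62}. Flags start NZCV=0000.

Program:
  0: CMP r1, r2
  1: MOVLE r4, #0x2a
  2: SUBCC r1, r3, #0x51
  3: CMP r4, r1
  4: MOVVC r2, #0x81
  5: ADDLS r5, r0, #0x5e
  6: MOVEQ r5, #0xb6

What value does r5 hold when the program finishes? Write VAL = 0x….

VAL = 0x95

[0] flags=1010 → (cmp)
[1] flags=1010 LE?T → r4=0x2a
[2] flags=1010 CC?F → skip
[3] flags=0000 → (cmp)
[4] flags=0000 VC?T → r2=0x81
[5] flags=0000 LS?T → r5=0x95
[6] flags=0000 EQ?F → skip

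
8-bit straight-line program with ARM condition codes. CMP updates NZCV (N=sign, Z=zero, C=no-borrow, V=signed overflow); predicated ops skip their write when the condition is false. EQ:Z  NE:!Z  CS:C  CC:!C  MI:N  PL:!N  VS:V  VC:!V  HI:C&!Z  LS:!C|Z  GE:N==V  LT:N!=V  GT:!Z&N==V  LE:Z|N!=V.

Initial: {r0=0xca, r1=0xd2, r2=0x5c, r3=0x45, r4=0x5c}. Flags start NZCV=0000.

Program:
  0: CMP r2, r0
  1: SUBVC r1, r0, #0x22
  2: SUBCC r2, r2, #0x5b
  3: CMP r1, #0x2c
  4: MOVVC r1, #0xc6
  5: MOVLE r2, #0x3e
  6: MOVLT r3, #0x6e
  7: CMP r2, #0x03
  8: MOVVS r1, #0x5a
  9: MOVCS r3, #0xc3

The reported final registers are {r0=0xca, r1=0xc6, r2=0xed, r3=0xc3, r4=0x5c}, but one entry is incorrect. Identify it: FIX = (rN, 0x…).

[0] flags=1001 → (cmp)
[1] flags=1001 VC?F → skip
[2] flags=1001 CC?T → r2=0x01
[3] flags=1010 → (cmp)
[4] flags=1010 VC?T → r1=0xc6
[5] flags=1010 LE?T → r2=0x3e
[6] flags=1010 LT?T → r3=0x6e
[7] flags=0010 → (cmp)
[8] flags=0010 VS?F → skip
[9] flags=0010 CS?T → r3=0xc3

FIX = (r2, 0x3e)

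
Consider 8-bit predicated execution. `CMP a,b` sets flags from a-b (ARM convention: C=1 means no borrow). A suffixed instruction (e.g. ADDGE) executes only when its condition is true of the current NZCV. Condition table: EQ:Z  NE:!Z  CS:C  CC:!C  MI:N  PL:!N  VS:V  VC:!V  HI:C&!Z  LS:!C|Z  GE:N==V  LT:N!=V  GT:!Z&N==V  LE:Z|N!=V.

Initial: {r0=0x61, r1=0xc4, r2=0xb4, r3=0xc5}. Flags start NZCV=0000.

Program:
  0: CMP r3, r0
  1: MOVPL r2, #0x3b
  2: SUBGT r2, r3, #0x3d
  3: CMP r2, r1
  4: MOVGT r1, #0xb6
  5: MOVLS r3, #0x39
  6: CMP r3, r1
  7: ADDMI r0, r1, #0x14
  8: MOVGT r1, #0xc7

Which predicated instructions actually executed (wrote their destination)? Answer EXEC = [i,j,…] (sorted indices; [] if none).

EXEC = [1,4,5,7,8]

0: ✓ CMP  NZCV=0011
1: ✓ MOVPL  r2←0x3b
2: · SUBGT
3: ✓ CMP  NZCV=0000
4: ✓ MOVGT  r1←0xb6
5: ✓ MOVLS  r3←0x39
6: ✓ CMP  NZCV=1001
7: ✓ ADDMI  r0←0xca
8: ✓ MOVGT  r1←0xc7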